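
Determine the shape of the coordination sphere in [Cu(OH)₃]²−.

Summing ligand charges against the −2 overall charge gives an oxidation state of +1 for copper.
Cu sits in group 11, so the d-electron count is 11 − 1 = 10.
With 3 monodentate ligands the coordination number is 3.
Three ligands around a d¹⁰ centre minimise repulsion in a trigonal-planar arrangement.

trigonal planar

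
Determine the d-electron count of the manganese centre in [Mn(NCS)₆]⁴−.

d⁵

Summing ligand charges against the −4 overall charge gives an oxidation state of +2 for manganese.
Group 7 minus oxidation state 2 gives a d⁵ configuration.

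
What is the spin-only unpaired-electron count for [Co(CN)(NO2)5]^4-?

Ligand charges: each cyanide is −1; each nitro (N-bound nitrite) is −1. With an overall charge of −4 the cobalt centre must be in the +2 oxidation state.
Group 9 minus oxidation state 2 gives a d⁷ configuration.
The spin state decides the count: Cyanide and nitro (N-bound nitrite) are strong-field ligands (high in the spectrochemical series) for a first-row metal, so the complex is low-spin.
An octahedral low-spin d⁷ ion is t₂g⁶e_g¹, giving 1 unpaired electron.

1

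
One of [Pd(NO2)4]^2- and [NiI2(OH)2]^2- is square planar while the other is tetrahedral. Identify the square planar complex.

For [Pd(NO2)4]^2-: Summing ligand charges against the −2 overall charge gives an oxidation state of +2 for palladium. Group 10 minus oxidation state 2 gives a d⁸ configuration. A 4d d⁸ ion has a large crystal-field splitting; square planar leaves the high-energy d_{x²−y²} orbital empty and maximises CFSE. → square planar.
For [NiI2(OH)2]^2-: Ligand charges: each iodide is −1; each hydroxide is −1. With an overall charge of −2 the nickel centre must be in the +2 oxidation state. Group 10 minus oxidation state 2 gives a d⁸ configuration. Hydroxide and iodide are weak-field ligands. With weak-field ligands the CFSE gain from square planar is small, so a 3d d⁸ ion takes the sterically preferred tetrahedral geometry. → tetrahedral.

[Pd(NO2)4]^2-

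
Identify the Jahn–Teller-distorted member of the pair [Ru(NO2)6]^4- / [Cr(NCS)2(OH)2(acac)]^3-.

[Cr(NCS)2(OH)2(acac)]^3-

[Ru(NO2)6]^4-: Summing ligand charges against the −4 overall charge gives an oxidation state of +2 for ruthenium. Group 8 minus oxidation state 2 gives a d⁶ configuration. A 4d ion has a large Δₒ and is invariably low-spin. The d⁶ configuration leaves the e_g set evenly filled (or empty) — no strong Jahn–Teller driving force.
[Cr(NCS)2(OH)2(acac)]^3-: Ligand charges: each isothiocyanate is −1; each hydroxide is −1; each acetylacetonate is −1. With an overall charge of −3 the chromium centre must be in the +2 oxidation state. Chromium is a group-6 element; Cr(II) is therefore d⁴. Acetylacetonate, hydroxide, and isothiocyanate are weak-field ligands for a first-row metal, so the complex is high-spin. The t₂g³e_g¹ (high-spin) configuration has an unevenly filled e_g set; the Jahn–Teller theorem predicts a tetragonal distortion (typically axial elongation) to lift the degeneracy.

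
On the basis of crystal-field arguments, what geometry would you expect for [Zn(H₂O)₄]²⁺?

tetrahedral

Water is neutral; balancing the +2 overall charge requires Zn(II).
Zinc is a group-12 element; Zn(II) is therefore d¹⁰.
Coordination number: 4.
A d¹⁰ ion has no crystal-field stabilisation preference between square planar and tetrahedral, so four ligands adopt the sterically favoured tetrahedral geometry.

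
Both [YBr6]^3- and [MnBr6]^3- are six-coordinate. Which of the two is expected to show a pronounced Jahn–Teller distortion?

[YBr6]^3-: Each bromide is −1; balancing the −3 overall charge requires Y(III). Group 3 minus oxidation state 3 gives a d⁰ configuration. The d⁰ configuration leaves the e_g set evenly filled (or empty) — no strong Jahn–Teller driving force.
[MnBr6]^3-: Each bromide is −1; balancing the −3 overall charge requires Mn(III). Manganese is a group-7 element; Mn(III) is therefore d⁴. Bromide is a weak-field ligand for a first-row metal, so the complex is high-spin. The t₂g³e_g¹ (high-spin) configuration has an unevenly filled e_g set; the Jahn–Teller theorem predicts a tetragonal distortion (typically axial elongation) to lift the degeneracy.

[MnBr6]^3-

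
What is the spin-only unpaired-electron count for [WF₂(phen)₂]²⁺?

Ligand charges: each fluoride is −1; 1,10-phenanthroline is neutral. With an overall charge of +2 the tungsten centre must be in the +4 oxidation state.
Tungsten is a group-6 element; W(IV) is therefore d².
Counting donor atoms: 2×fluoride (monodentate) → 2 donors; 2×1,10-phenanthroline (bidentate) → 4 donors. Coordination number = 6.
In an octahedral field the d² configuration is t₂g²e_g⁰ (only one arrangement possible), giving 2 unpaired electrons.

2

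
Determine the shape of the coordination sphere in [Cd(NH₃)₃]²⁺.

Ligand charges: ammonia is neutral. With an overall charge of +2 the cadmium centre must be in the +2 oxidation state.
Cd sits in group 12, so the d-electron count is 12 − 2 = 10.
With 3 monodentate ligands the coordination number is 3.
Three ligands around a d¹⁰ centre minimise repulsion in a trigonal-planar arrangement.

trigonal planar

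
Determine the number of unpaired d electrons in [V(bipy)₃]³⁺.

2 unpaired electrons

Summing ligand charges against the +3 overall charge gives an oxidation state of +3 for vanadium.
V sits in group 5, so the d-electron count is 5 − 3 = 2.
Counting donor atoms: 3×2,2′-bipyridine (bidentate) → 6 donors. Coordination number = 6.
In an octahedral field the d² configuration is t₂g²e_g⁰ (only one arrangement possible), giving 2 unpaired electrons.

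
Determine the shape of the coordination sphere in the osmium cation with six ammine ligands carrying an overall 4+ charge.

Summing ligand charges against the +4 overall charge gives an oxidation state of +4 for osmium.
Osmium is a group-8 element; Os(IV) is therefore d⁴.
With 6 monodentate ligands the coordination number is 6.
Six donors around a single metal centre give an octahedral coordination sphere.

octahedral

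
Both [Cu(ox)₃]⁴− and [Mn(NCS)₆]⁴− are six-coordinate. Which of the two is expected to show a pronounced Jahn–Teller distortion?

[Cu(ox)₃]⁴−: Ligand charges: each oxalate is −2. With an overall charge of −4 the copper centre must be in the +2 oxidation state. Group 11 minus oxidation state 2 gives a d⁹ configuration. The t₂g⁶e_g³ configuration has an unevenly filled e_g set; the Jahn–Teller theorem predicts a tetragonal distortion (typically axial elongation) to lift the degeneracy.
[Mn(NCS)₆]⁴−: Summing ligand charges against the −4 overall charge gives an oxidation state of +2 for manganese. Manganese is a group-7 element; Mn(II) is therefore d⁵. Isothiocyanate is a weak-field ligand for a first-row metal, so the complex is high-spin. The d⁵ configuration leaves the e_g set evenly filled (or empty) — no strong Jahn–Teller driving force.

[Cu(ox)₃]⁴−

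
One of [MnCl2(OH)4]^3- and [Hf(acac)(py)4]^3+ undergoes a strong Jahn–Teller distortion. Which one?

[MnCl2(OH)4]^3-: Summing ligand charges against the −3 overall charge gives an oxidation state of +3 for manganese. Group 7 minus oxidation state 3 gives a d⁴ configuration. Chloride and hydroxide are weak-field ligands for a first-row metal, so the complex is high-spin. The t₂g³e_g¹ (high-spin) configuration has an unevenly filled e_g set; the Jahn–Teller theorem predicts a tetragonal distortion (typically axial elongation) to lift the degeneracy.
[Hf(acac)(py)4]^3+: Each acetylacetonate is −1; pyridine is neutral; balancing the +3 overall charge requires Hf(IV). Hafnium is a group-4 element; Hf(IV) is therefore d⁰. The d⁰ configuration leaves the e_g set evenly filled (or empty) — no strong Jahn–Teller driving force.

[MnCl2(OH)4]^3-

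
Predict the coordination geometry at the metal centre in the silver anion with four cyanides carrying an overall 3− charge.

Ligand charges: each cyanide is −1. With an overall charge of −3 the silver centre must be in the +1 oxidation state.
Silver is a group-11 element; Ag(I) is therefore d¹⁰.
With 4 monodentate ligands the coordination number is 4.
A d¹⁰ ion has no crystal-field stabilisation preference between square planar and tetrahedral, so four ligands adopt the sterically favoured tetrahedral geometry.

tetrahedral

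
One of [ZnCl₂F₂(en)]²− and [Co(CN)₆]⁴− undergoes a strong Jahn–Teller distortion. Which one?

[ZnCl₂F₂(en)]²−: Summing ligand charges against the −2 overall charge gives an oxidation state of +2 for zinc. Zinc is a group-12 element; Zn(II) is therefore d¹⁰. The d¹⁰ configuration leaves the e_g set evenly filled (or empty) — no strong Jahn–Teller driving force.
[Co(CN)₆]⁴−: Summing ligand charges against the −4 overall charge gives an oxidation state of +2 for cobalt. Cobalt is a group-9 element; Co(II) is therefore d⁷. Cyanide is a strong-field ligand (high in the spectrochemical series) for a first-row metal, so the complex is low-spin. The t₂g⁶e_g¹ (low-spin) configuration has an unevenly filled e_g set; the Jahn–Teller theorem predicts a tetragonal distortion (typically axial elongation) to lift the degeneracy.

[Co(CN)₆]⁴−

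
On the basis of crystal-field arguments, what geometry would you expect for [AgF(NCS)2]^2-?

trigonal planar

Summing ligand charges against the −2 overall charge gives an oxidation state of +1 for silver.
Group 11 minus oxidation state 1 gives a d¹⁰ configuration.
Coordination number: 3.
Three ligands around a d¹⁰ centre minimise repulsion in a trigonal-planar arrangement.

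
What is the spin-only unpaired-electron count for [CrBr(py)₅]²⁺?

Each bromide is −1; pyridine is neutral; balancing the +2 overall charge requires Cr(III).
Chromium is a group-6 element; Cr(III) is therefore d³.
In an octahedral field the d³ configuration is t₂g³e_g⁰ (only one arrangement possible), giving 3 unpaired electrons.

3 unpaired electrons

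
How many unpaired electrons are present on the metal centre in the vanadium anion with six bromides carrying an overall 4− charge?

3

Each bromide is −1; balancing the −4 overall charge requires V(II).
Group 5 minus oxidation state 2 gives a d³ configuration.
In an octahedral field the d³ configuration is t₂g³e_g⁰ (only one arrangement possible), giving 3 unpaired electrons.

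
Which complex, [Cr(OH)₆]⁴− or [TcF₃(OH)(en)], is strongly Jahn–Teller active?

[Cr(OH)₆]⁴−: Summing ligand charges against the −4 overall charge gives an oxidation state of +2 for chromium. Group 6 minus oxidation state 2 gives a d⁴ configuration. Hydroxide is a weak-field ligand for a first-row metal, so the complex is high-spin. The t₂g³e_g¹ (high-spin) configuration has an unevenly filled e_g set; the Jahn–Teller theorem predicts a tetragonal distortion (typically axial elongation) to lift the degeneracy.
[TcF₃(OH)(en)]: Summing ligand charges against the 0 overall charge gives an oxidation state of +4 for technetium. Technetium is a group-7 element; Tc(IV) is therefore d³. The d³ configuration leaves the e_g set evenly filled (or empty) — no strong Jahn–Teller driving force.

[Cr(OH)₆]⁴−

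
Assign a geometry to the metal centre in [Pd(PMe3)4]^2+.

Summing ligand charges against the +2 overall charge gives an oxidation state of +2 for palladium.
Palladium is a group-10 element; Pd(II) is therefore d⁸.
With 4 monodentate ligands the coordination number is 4.
A 4d d⁸ ion has a large crystal-field splitting; square planar leaves the high-energy d_{x²−y²} orbital empty and maximises CFSE.

square planar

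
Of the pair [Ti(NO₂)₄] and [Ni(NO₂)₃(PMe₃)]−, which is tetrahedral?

[Ti(NO₂)₄]

For [Ti(NO₂)₄]: Each nitro (N-bound nitrite) is −1; balancing the 0 overall charge requires Ti(IV). Ti sits in group 4, so the d-electron count is 4 − 4 = 0. A d⁰ ion has no crystal-field stabilisation preference between square planar and tetrahedral, so four ligands adopt the sterically favoured tetrahedral geometry. → tetrahedral.
For [Ni(NO₂)₃(PMe₃)]−: Summing ligand charges against the −1 overall charge gives an oxidation state of +2 for nickel. Nickel is a group-10 element; Ni(II) is therefore d⁸. Nitro (N-bound nitrite) and trimethylphosphine are strong-field ligands (high in the spectrochemical series). A 3d d⁸ ion with strong-field ligands gains enough CFSE to favour square planar over tetrahedral. → square planar.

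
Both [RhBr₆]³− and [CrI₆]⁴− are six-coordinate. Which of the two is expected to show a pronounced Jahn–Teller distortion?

[CrI₆]⁴−

[RhBr₆]³−: Summing ligand charges against the −3 overall charge gives an oxidation state of +3 for rhodium. Rh sits in group 9, so the d-electron count is 9 − 3 = 6. A 4d ion has a large Δₒ and is invariably low-spin. The d⁶ configuration leaves the e_g set evenly filled (or empty) — no strong Jahn–Teller driving force.
[CrI₆]⁴−: Each iodide is −1; balancing the −4 overall charge requires Cr(II). Cr sits in group 6, so the d-electron count is 6 − 2 = 4. Iodide is a weak-field ligand for a first-row metal, so the complex is high-spin. The t₂g³e_g¹ (high-spin) configuration has an unevenly filled e_g set; the Jahn–Teller theorem predicts a tetragonal distortion (typically axial elongation) to lift the degeneracy.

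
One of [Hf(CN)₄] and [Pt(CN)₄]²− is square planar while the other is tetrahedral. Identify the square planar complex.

[Pt(CN)₄]²−

For [Hf(CN)₄]: Summing ligand charges against the 0 overall charge gives an oxidation state of +4 for hafnium. Group 4 minus oxidation state 4 gives a d⁰ configuration. A d⁰ ion has no crystal-field stabilisation preference between square planar and tetrahedral, so four ligands adopt the sterically favoured tetrahedral geometry. → tetrahedral.
For [Pt(CN)₄]²−: Each cyanide is −1; balancing the −2 overall charge requires Pt(II). Platinum is a group-10 element; Pt(II) is therefore d⁸. A 5d d⁸ ion has a large crystal-field splitting; square planar leaves the high-energy d_{x²−y²} orbital empty and maximises CFSE. → square planar.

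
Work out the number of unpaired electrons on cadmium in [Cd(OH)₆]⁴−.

Ligand charges: each hydroxide is −1. With an overall charge of −4 the cadmium centre must be in the +2 oxidation state.
Group 12 minus oxidation state 2 gives a d¹⁰ configuration.
In an octahedral field the d¹⁰ configuration is t₂g⁶e_g⁴, giving 0 unpaired electrons.

0 unpaired electrons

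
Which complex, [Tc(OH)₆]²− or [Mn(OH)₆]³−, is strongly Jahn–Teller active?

[Tc(OH)₆]²−: Each hydroxide is −1; balancing the −2 overall charge requires Tc(IV). Group 7 minus oxidation state 4 gives a d³ configuration. The d³ configuration leaves the e_g set evenly filled (or empty) — no strong Jahn–Teller driving force.
[Mn(OH)₆]³−: Each hydroxide is −1; balancing the −3 overall charge requires Mn(III). Mn sits in group 7, so the d-electron count is 7 − 3 = 4. Hydroxide is a weak-field ligand for a first-row metal, so the complex is high-spin. The t₂g³e_g¹ (high-spin) configuration has an unevenly filled e_g set; the Jahn–Teller theorem predicts a tetragonal distortion (typically axial elongation) to lift the degeneracy.

[Mn(OH)₆]³−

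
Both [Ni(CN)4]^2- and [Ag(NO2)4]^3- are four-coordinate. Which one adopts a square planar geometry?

[Ni(CN)4]^2-

For [Ni(CN)4]^2-: Summing ligand charges against the −2 overall charge gives an oxidation state of +2 for nickel. Nickel is a group-10 element; Ni(II) is therefore d⁸. Cyanide is a strong-field ligand (high in the spectrochemical series). A 3d d⁸ ion with strong-field ligands gains enough CFSE to favour square planar over tetrahedral. → square planar.
For [Ag(NO2)4]^3-: Ligand charges: each nitro (N-bound nitrite) is −1. With an overall charge of −3 the silver centre must be in the +1 oxidation state. Ag sits in group 11, so the d-electron count is 11 − 1 = 10. A d¹⁰ ion has no crystal-field stabilisation preference between square planar and tetrahedral, so four ligands adopt the sterically favoured tetrahedral geometry. → tetrahedral.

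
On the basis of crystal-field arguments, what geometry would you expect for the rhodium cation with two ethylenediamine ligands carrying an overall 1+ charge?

Summing ligand charges against the +1 overall charge gives an oxidation state of +1 for rhodium.
Rhodium is a group-9 element; Rh(I) is therefore d⁸.
Counting donor atoms: 2×ethylenediamine (bidentate) → 4 donors. Coordination number = 4.
A 4d d⁸ ion has a large crystal-field splitting; square planar leaves the high-energy d_{x²−y²} orbital empty and maximises CFSE.

square planar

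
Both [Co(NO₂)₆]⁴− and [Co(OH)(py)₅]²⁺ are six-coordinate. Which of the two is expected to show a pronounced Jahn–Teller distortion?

[Co(NO₂)₆]⁴−: Each nitro (N-bound nitrite) is −1; balancing the −4 overall charge requires Co(II). Group 9 minus oxidation state 2 gives a d⁷ configuration. Nitro (N-bound nitrite) is a strong-field ligand (high in the spectrochemical series) for a first-row metal, so the complex is low-spin. The t₂g⁶e_g¹ (low-spin) configuration has an unevenly filled e_g set; the Jahn–Teller theorem predicts a tetragonal distortion (typically axial elongation) to lift the degeneracy.
[Co(OH)(py)₅]²⁺: Summing ligand charges against the +2 overall charge gives an oxidation state of +3 for cobalt. Group 9 minus oxidation state 3 gives a d⁶ configuration. Co(III) has an exceptionally large octahedral splitting and is low-spin with essentially every ligand except fluoride. The d⁶ configuration leaves the e_g set evenly filled (or empty) — no strong Jahn–Teller driving force.

[Co(NO₂)₆]⁴−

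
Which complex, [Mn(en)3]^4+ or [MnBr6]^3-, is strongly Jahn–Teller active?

[MnBr6]^3-

[Mn(en)3]^4+: Summing ligand charges against the +4 overall charge gives an oxidation state of +4 for manganese. Group 7 minus oxidation state 4 gives a d³ configuration. The d³ configuration leaves the e_g set evenly filled (or empty) — no strong Jahn–Teller driving force.
[MnBr6]^3-: Each bromide is −1; balancing the −3 overall charge requires Mn(III). Mn sits in group 7, so the d-electron count is 7 − 3 = 4. Bromide is a weak-field ligand for a first-row metal, so the complex is high-spin. The t₂g³e_g¹ (high-spin) configuration has an unevenly filled e_g set; the Jahn–Teller theorem predicts a tetragonal distortion (typically axial elongation) to lift the degeneracy.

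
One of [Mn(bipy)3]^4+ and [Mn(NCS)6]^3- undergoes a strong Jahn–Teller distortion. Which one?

[Mn(bipy)3]^4+: Ligand charges: 2,2′-bipyridine is neutral. With an overall charge of +4 the manganese centre must be in the +4 oxidation state. Group 7 minus oxidation state 4 gives a d³ configuration. The d³ configuration leaves the e_g set evenly filled (or empty) — no strong Jahn–Teller driving force.
[Mn(NCS)6]^3-: Summing ligand charges against the −3 overall charge gives an oxidation state of +3 for manganese. Mn sits in group 7, so the d-electron count is 7 − 3 = 4. Isothiocyanate is a weak-field ligand for a first-row metal, so the complex is high-spin. The t₂g³e_g¹ (high-spin) configuration has an unevenly filled e_g set; the Jahn–Teller theorem predicts a tetragonal distortion (typically axial elongation) to lift the degeneracy.

[Mn(NCS)6]^3-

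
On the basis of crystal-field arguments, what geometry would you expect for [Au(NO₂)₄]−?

square planar

Each nitro (N-bound nitrite) is −1; balancing the −1 overall charge requires Au(III).
Group 11 minus oxidation state 3 gives a d⁸ configuration.
Coordination number: 4.
A 5d d⁸ ion has a large crystal-field splitting; square planar leaves the high-energy d_{x²−y²} orbital empty and maximises CFSE.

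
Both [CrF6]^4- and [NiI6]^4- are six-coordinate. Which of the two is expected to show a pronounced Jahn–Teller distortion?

[CrF6]^4-: Summing ligand charges against the −4 overall charge gives an oxidation state of +2 for chromium. Group 6 minus oxidation state 2 gives a d⁴ configuration. Fluoride is a weak-field ligand for a first-row metal, so the complex is high-spin. The t₂g³e_g¹ (high-spin) configuration has an unevenly filled e_g set; the Jahn–Teller theorem predicts a tetragonal distortion (typically axial elongation) to lift the degeneracy.
[NiI6]^4-: Summing ligand charges against the −4 overall charge gives an oxidation state of +2 for nickel. Ni sits in group 10, so the d-electron count is 10 − 2 = 8. The d⁸ configuration leaves the e_g set evenly filled (or empty) — no strong Jahn–Teller driving force.

[CrF6]^4-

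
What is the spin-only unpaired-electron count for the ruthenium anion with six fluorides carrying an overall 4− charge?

0

Each fluoride is −1; balancing the −4 overall charge requires Ru(II).
Group 8 minus oxidation state 2 gives a d⁶ configuration.
The spin state decides the count: a 4d ion has a large Δₒ and is invariably low-spin.
An octahedral low-spin d⁶ ion is t₂g⁶e_g⁰, giving 0 unpaired electrons.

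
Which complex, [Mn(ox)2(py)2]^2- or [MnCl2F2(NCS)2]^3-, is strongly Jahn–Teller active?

[MnCl2F2(NCS)2]^3-

[Mn(ox)2(py)2]^2-: Each oxalate is −2; pyridine is neutral; balancing the −2 overall charge requires Mn(II). Manganese is a group-7 element; Mn(II) is therefore d⁵. Oxalate is a weak-field ligand for a first-row metal, so the complex is high-spin. The d⁵ configuration leaves the e_g set evenly filled (or empty) — no strong Jahn–Teller driving force.
[MnCl2F2(NCS)2]^3-: Summing ligand charges against the −3 overall charge gives an oxidation state of +3 for manganese. Group 7 minus oxidation state 3 gives a d⁴ configuration. Chloride, fluoride, and isothiocyanate are weak-field ligands for a first-row metal, so the complex is high-spin. The t₂g³e_g¹ (high-spin) configuration has an unevenly filled e_g set; the Jahn–Teller theorem predicts a tetragonal distortion (typically axial elongation) to lift the degeneracy.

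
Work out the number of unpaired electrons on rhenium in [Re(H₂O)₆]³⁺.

Ligand charges: water is neutral. With an overall charge of +3 the rhenium centre must be in the +3 oxidation state.
Re sits in group 7, so the d-electron count is 7 − 3 = 4.
The spin state decides the count: a 5d ion has a large Δₒ and is invariably low-spin.
An octahedral low-spin d⁴ ion is t₂g⁴e_g⁰, giving 2 unpaired electrons.

2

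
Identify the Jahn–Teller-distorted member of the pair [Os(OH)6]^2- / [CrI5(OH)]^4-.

[CrI5(OH)]^4-

[Os(OH)6]^2-: Each hydroxide is −1; balancing the −2 overall charge requires Os(IV). Group 8 minus oxidation state 4 gives a d⁴ configuration. A 5d ion has a large Δₒ and is invariably low-spin. The d⁴ configuration leaves the e_g set evenly filled (or empty) — no strong Jahn–Teller driving force.
[CrI5(OH)]^4-: Ligand charges: each iodide is −1; each hydroxide is −1. With an overall charge of −4 the chromium centre must be in the +2 oxidation state. Group 6 minus oxidation state 2 gives a d⁴ configuration. Hydroxide and iodide are weak-field ligands for a first-row metal, so the complex is high-spin. The t₂g³e_g¹ (high-spin) configuration has an unevenly filled e_g set; the Jahn–Teller theorem predicts a tetragonal distortion (typically axial elongation) to lift the degeneracy.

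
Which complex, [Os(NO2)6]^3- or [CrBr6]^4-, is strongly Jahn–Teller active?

[CrBr6]^4-

[Os(NO2)6]^3-: Ligand charges: each nitro (N-bound nitrite) is −1. With an overall charge of −3 the osmium centre must be in the +3 oxidation state. Group 8 minus oxidation state 3 gives a d⁵ configuration. A 5d ion has a large Δₒ and is invariably low-spin. The d⁵ configuration leaves the e_g set evenly filled (or empty) — no strong Jahn–Teller driving force.
[CrBr6]^4-: Summing ligand charges against the −4 overall charge gives an oxidation state of +2 for chromium. Cr sits in group 6, so the d-electron count is 6 − 2 = 4. Bromide is a weak-field ligand for a first-row metal, so the complex is high-spin. The t₂g³e_g¹ (high-spin) configuration has an unevenly filled e_g set; the Jahn–Teller theorem predicts a tetragonal distortion (typically axial elongation) to lift the degeneracy.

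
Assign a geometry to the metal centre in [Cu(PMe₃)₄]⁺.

Trimethylphosphine is neutral; balancing the +1 overall charge requires Cu(I).
Cu sits in group 11, so the d-electron count is 11 − 1 = 10.
Coordination number: 4.
A d¹⁰ ion has no crystal-field stabilisation preference between square planar and tetrahedral, so four ligands adopt the sterically favoured tetrahedral geometry.

tetrahedral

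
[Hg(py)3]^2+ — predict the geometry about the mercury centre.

Summing ligand charges against the +2 overall charge gives an oxidation state of +2 for mercury.
Hg sits in group 12, so the d-electron count is 12 − 2 = 10.
Coordination number: 3.
Three ligands around a d¹⁰ centre minimise repulsion in a trigonal-planar arrangement.

trigonal planar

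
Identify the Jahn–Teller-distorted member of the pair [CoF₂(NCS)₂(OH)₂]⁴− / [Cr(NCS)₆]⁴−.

[CoF₂(NCS)₂(OH)₂]⁴−: Ligand charges: each fluoride is −1; each isothiocyanate is −1; each hydroxide is −1. With an overall charge of −4 the cobalt centre must be in the +2 oxidation state. Group 9 minus oxidation state 2 gives a d⁷ configuration. Fluoride, hydroxide, and isothiocyanate are weak-field ligands for a first-row metal, so the complex is high-spin. The d⁷ configuration leaves the e_g set evenly filled (or empty) — no strong Jahn–Teller driving force.
[Cr(NCS)₆]⁴−: Summing ligand charges against the −4 overall charge gives an oxidation state of +2 for chromium. Cr sits in group 6, so the d-electron count is 6 − 2 = 4. Isothiocyanate is a weak-field ligand for a first-row metal, so the complex is high-spin. The t₂g³e_g¹ (high-spin) configuration has an unevenly filled e_g set; the Jahn–Teller theorem predicts a tetragonal distortion (typically axial elongation) to lift the degeneracy.

[Cr(NCS)₆]⁴−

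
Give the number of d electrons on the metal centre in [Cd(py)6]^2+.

Summing ligand charges against the +2 overall charge gives an oxidation state of +2 for cadmium.
Cadmium is a group-12 element; Cd(II) is therefore d¹⁰.

d10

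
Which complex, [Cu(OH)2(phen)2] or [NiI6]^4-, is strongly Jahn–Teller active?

[Cu(OH)2(phen)2]

[Cu(OH)2(phen)2]: Each hydroxide is −1; 1,10-phenanthroline is neutral; balancing the 0 overall charge requires Cu(II). Group 11 minus oxidation state 2 gives a d⁹ configuration. The t₂g⁶e_g³ configuration has an unevenly filled e_g set; the Jahn–Teller theorem predicts a tetragonal distortion (typically axial elongation) to lift the degeneracy.
[NiI6]^4-: Ligand charges: each iodide is −1. With an overall charge of −4 the nickel centre must be in the +2 oxidation state. Group 10 minus oxidation state 2 gives a d⁸ configuration. The d⁸ configuration leaves the e_g set evenly filled (or empty) — no strong Jahn–Teller driving force.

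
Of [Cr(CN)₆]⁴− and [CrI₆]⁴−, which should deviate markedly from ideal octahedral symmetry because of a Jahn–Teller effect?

[Cr(CN)₆]⁴−: Summing ligand charges against the −4 overall charge gives an oxidation state of +2 for chromium. Group 6 minus oxidation state 2 gives a d⁴ configuration. Cyanide is a strong-field ligand (high in the spectrochemical series) for a first-row metal, so the complex is low-spin. The d⁴ configuration leaves the e_g set evenly filled (or empty) — no strong Jahn–Teller driving force.
[CrI₆]⁴−: Summing ligand charges against the −4 overall charge gives an oxidation state of +2 for chromium. Cr sits in group 6, so the d-electron count is 6 − 2 = 4. Iodide is a weak-field ligand for a first-row metal, so the complex is high-spin. The t₂g³e_g¹ (high-spin) configuration has an unevenly filled e_g set; the Jahn–Teller theorem predicts a tetragonal distortion (typically axial elongation) to lift the degeneracy.

[CrI₆]⁴−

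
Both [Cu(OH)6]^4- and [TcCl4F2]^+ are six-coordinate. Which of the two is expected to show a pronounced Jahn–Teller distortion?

[Cu(OH)6]^4-: Each hydroxide is −1; balancing the −4 overall charge requires Cu(II). Group 11 minus oxidation state 2 gives a d⁹ configuration. The t₂g⁶e_g³ configuration has an unevenly filled e_g set; the Jahn–Teller theorem predicts a tetragonal distortion (typically axial elongation) to lift the degeneracy.
[TcCl4F2]^+: Ligand charges: each chloride is −1; each fluoride is −1. With an overall charge of +1 the technetium centre must be in the +7 oxidation state. Group 7 minus oxidation state 7 gives a d⁰ configuration. The d⁰ configuration leaves the e_g set evenly filled (or empty) — no strong Jahn–Teller driving force.

[Cu(OH)6]^4-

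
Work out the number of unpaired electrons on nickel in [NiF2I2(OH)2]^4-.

Summing ligand charges against the −4 overall charge gives an oxidation state of +2 for nickel.
Nickel is a group-10 element; Ni(II) is therefore d⁸.
In an octahedral field the d⁸ configuration is t₂g⁶e_g² (only one arrangement possible), giving 2 unpaired electrons.

2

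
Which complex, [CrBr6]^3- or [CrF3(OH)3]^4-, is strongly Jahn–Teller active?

[CrBr6]^3-: Each bromide is −1; balancing the −3 overall charge requires Cr(III). Group 6 minus oxidation state 3 gives a d³ configuration. The d³ configuration leaves the e_g set evenly filled (or empty) — no strong Jahn–Teller driving force.
[CrF3(OH)3]^4-: Summing ligand charges against the −4 overall charge gives an oxidation state of +2 for chromium. Chromium is a group-6 element; Cr(II) is therefore d⁴. Fluoride and hydroxide are weak-field ligands for a first-row metal, so the complex is high-spin. The t₂g³e_g¹ (high-spin) configuration has an unevenly filled e_g set; the Jahn–Teller theorem predicts a tetragonal distortion (typically axial elongation) to lift the degeneracy.

[CrF3(OH)3]^4-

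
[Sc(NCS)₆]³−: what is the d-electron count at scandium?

d0

Each isothiocyanate is −1; balancing the −3 overall charge requires Sc(III).
Group 3 minus oxidation state 3 gives a d⁰ configuration.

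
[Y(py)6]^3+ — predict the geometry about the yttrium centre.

octahedral

Ligand charges: pyridine is neutral. With an overall charge of +3 the yttrium centre must be in the +3 oxidation state.
Group 3 minus oxidation state 3 gives a d⁰ configuration.
With 6 monodentate ligands the coordination number is 6.
Six donors around a single metal centre give an octahedral coordination sphere.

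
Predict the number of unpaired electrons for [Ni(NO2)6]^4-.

2

Each nitro (N-bound nitrite) is −1; balancing the −4 overall charge requires Ni(II).
Group 10 minus oxidation state 2 gives a d⁸ configuration.
In an octahedral field the d⁸ configuration is t₂g⁶e_g² (only one arrangement possible), giving 2 unpaired electrons.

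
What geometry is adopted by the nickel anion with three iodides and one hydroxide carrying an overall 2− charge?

Ligand charges: each iodide is −1; each hydroxide is −1. With an overall charge of −2 the nickel centre must be in the +2 oxidation state.
Ni sits in group 10, so the d-electron count is 10 − 2 = 8.
Coordination number: 4.
Hydroxide and iodide are weak-field ligands.
With weak-field ligands the CFSE gain from square planar is small, so a 3d d⁸ ion takes the sterically preferred tetrahedral geometry.

tetrahedral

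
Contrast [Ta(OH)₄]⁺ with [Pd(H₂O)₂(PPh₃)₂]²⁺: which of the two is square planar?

[Pd(H₂O)₂(PPh₃)₂]²⁺

For [Ta(OH)₄]⁺: Each hydroxide is −1; balancing the +1 overall charge requires Ta(V). Group 5 minus oxidation state 5 gives a d⁰ configuration. A d⁰ ion has no crystal-field stabilisation preference between square planar and tetrahedral, so four ligands adopt the sterically favoured tetrahedral geometry. → tetrahedral.
For [Pd(H₂O)₂(PPh₃)₂]²⁺: Ligand charges: water is neutral; triphenylphosphine is neutral. With an overall charge of +2 the palladium centre must be in the +2 oxidation state. Group 10 minus oxidation state 2 gives a d⁸ configuration. A 4d d⁸ ion has a large crystal-field splitting; square planar leaves the high-energy d_{x²−y²} orbital empty and maximises CFSE. → square planar.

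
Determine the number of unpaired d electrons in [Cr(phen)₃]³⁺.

3 unpaired electrons

Summing ligand charges against the +3 overall charge gives an oxidation state of +3 for chromium.
Chromium is a group-6 element; Cr(III) is therefore d³.
Counting donor atoms: 3×1,10-phenanthroline (bidentate) → 6 donors. Coordination number = 6.
In an octahedral field the d³ configuration is t₂g³e_g⁰ (only one arrangement possible), giving 3 unpaired electrons.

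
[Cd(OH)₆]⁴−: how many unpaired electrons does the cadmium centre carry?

0 unpaired electrons

Summing ligand charges against the −4 overall charge gives an oxidation state of +2 for cadmium.
Cadmium is a group-12 element; Cd(II) is therefore d¹⁰.
In an octahedral field the d¹⁰ configuration is t₂g⁶e_g⁴, giving 0 unpaired electrons.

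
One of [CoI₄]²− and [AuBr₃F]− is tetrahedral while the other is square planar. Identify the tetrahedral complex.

For [CoI₄]²−: Summing ligand charges against the −2 overall charge gives an oxidation state of +2 for cobalt. Group 9 minus oxidation state 2 gives a d⁷ configuration. For a high-spin 3d d⁷ ion with weak-field ligands the small Δₜ gives little square-planar CFSE advantage, so four ligands adopt the sterically favoured tetrahedral geometry. → tetrahedral.
For [AuBr₃F]−: Summing ligand charges against the −1 overall charge gives an oxidation state of +3 for gold. Gold is a group-11 element; Au(III) is therefore d⁸. A 5d d⁸ ion has a large crystal-field splitting; square planar leaves the high-energy d_{x²−y²} orbital empty and maximises CFSE. → square planar.

[CoI₄]²−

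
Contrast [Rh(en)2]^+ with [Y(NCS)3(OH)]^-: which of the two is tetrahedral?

[Y(NCS)3(OH)]^-

For [Rh(en)2]^+: Summing ligand charges against the +1 overall charge gives an oxidation state of +1 for rhodium. Rh sits in group 9, so the d-electron count is 9 − 1 = 8. A 4d d⁸ ion has a large crystal-field splitting; square planar leaves the high-energy d_{x²−y²} orbital empty and maximises CFSE. → square planar.
For [Y(NCS)3(OH)]^-: Summing ligand charges against the −1 overall charge gives an oxidation state of +3 for yttrium. Group 3 minus oxidation state 3 gives a d⁰ configuration. A d⁰ ion has no crystal-field stabilisation preference between square planar and tetrahedral, so four ligands adopt the sterically favoured tetrahedral geometry. → tetrahedral.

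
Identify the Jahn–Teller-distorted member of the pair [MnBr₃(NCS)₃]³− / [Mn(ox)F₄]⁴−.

[MnBr₃(NCS)₃]³−: Each bromide is −1; each isothiocyanate is −1; balancing the −3 overall charge requires Mn(III). Manganese is a group-7 element; Mn(III) is therefore d⁴. Bromide and isothiocyanate are weak-field ligands for a first-row metal, so the complex is high-spin. The t₂g³e_g¹ (high-spin) configuration has an unevenly filled e_g set; the Jahn–Teller theorem predicts a tetragonal distortion (typically axial elongation) to lift the degeneracy.
[Mn(ox)F₄]⁴−: Ligand charges: each oxalate is −2; each fluoride is −1. With an overall charge of −4 the manganese centre must be in the +2 oxidation state. Manganese is a group-7 element; Mn(II) is therefore d⁵. Fluoride and oxalate are weak-field ligands for a first-row metal, so the complex is high-spin. The d⁵ configuration leaves the e_g set evenly filled (or empty) — no strong Jahn–Teller driving force.

[MnBr₃(NCS)₃]³−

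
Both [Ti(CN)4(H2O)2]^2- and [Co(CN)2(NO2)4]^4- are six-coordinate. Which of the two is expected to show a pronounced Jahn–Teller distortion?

[Co(CN)2(NO2)4]^4-

[Ti(CN)4(H2O)2]^2-: Each cyanide is −1; water is neutral; balancing the −2 overall charge requires Ti(II). Ti sits in group 4, so the d-electron count is 4 − 2 = 2. The d² configuration leaves the e_g set evenly filled (or empty) — no strong Jahn–Teller driving force.
[Co(CN)2(NO2)4]^4-: Summing ligand charges against the −4 overall charge gives an oxidation state of +2 for cobalt. Group 9 minus oxidation state 2 gives a d⁷ configuration. Cyanide and nitro (N-bound nitrite) are strong-field ligands (high in the spectrochemical series) for a first-row metal, so the complex is low-spin. The t₂g⁶e_g¹ (low-spin) configuration has an unevenly filled e_g set; the Jahn–Teller theorem predicts a tetragonal distortion (typically axial elongation) to lift the degeneracy.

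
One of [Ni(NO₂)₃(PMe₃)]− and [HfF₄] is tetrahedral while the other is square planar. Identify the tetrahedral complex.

For [Ni(NO₂)₃(PMe₃)]−: Ligand charges: each nitro (N-bound nitrite) is −1; trimethylphosphine is neutral. With an overall charge of −1 the nickel centre must be in the +2 oxidation state. Nickel is a group-10 element; Ni(II) is therefore d⁸. Nitro (N-bound nitrite) and trimethylphosphine are strong-field ligands (high in the spectrochemical series). A 3d d⁸ ion with strong-field ligands gains enough CFSE to favour square planar over tetrahedral. → square planar.
For [HfF₄]: Summing ligand charges against the 0 overall charge gives an oxidation state of +4 for hafnium. Hafnium is a group-4 element; Hf(IV) is therefore d⁰. A d⁰ ion has no crystal-field stabilisation preference between square planar and tetrahedral, so four ligands adopt the sterically favoured tetrahedral geometry. → tetrahedral.

[HfF₄]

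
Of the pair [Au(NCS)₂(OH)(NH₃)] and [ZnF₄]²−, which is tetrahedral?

[ZnF₄]²−

For [Au(NCS)₂(OH)(NH₃)]: Each isothiocyanate is −1; each hydroxide is −1; ammonia is neutral; balancing the 0 overall charge requires Au(III). Group 11 minus oxidation state 3 gives a d⁸ configuration. A 5d d⁸ ion has a large crystal-field splitting; square planar leaves the high-energy d_{x²−y²} orbital empty and maximises CFSE. → square planar.
For [ZnF₄]²−: Summing ligand charges against the −2 overall charge gives an oxidation state of +2 for zinc. Group 12 minus oxidation state 2 gives a d¹⁰ configuration. A d¹⁰ ion has no crystal-field stabilisation preference between square planar and tetrahedral, so four ligands adopt the sterically favoured tetrahedral geometry. → tetrahedral.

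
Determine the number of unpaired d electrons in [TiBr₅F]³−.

Summing ligand charges against the −3 overall charge gives an oxidation state of +3 for titanium.
Ti sits in group 4, so the d-electron count is 4 − 3 = 1.
In an octahedral field the d¹ configuration is t₂g¹e_g⁰ (only one arrangement possible), giving 1 unpaired electron.

1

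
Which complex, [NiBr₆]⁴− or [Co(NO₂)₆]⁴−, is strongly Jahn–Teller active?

[NiBr₆]⁴−: Summing ligand charges against the −4 overall charge gives an oxidation state of +2 for nickel. Nickel is a group-10 element; Ni(II) is therefore d⁸. The d⁸ configuration leaves the e_g set evenly filled (or empty) — no strong Jahn–Teller driving force.
[Co(NO₂)₆]⁴−: Ligand charges: each nitro (N-bound nitrite) is −1. With an overall charge of −4 the cobalt centre must be in the +2 oxidation state. Group 9 minus oxidation state 2 gives a d⁷ configuration. Nitro (N-bound nitrite) is a strong-field ligand (high in the spectrochemical series) for a first-row metal, so the complex is low-spin. The t₂g⁶e_g¹ (low-spin) configuration has an unevenly filled e_g set; the Jahn–Teller theorem predicts a tetragonal distortion (typically axial elongation) to lift the degeneracy.

[Co(NO₂)₆]⁴−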